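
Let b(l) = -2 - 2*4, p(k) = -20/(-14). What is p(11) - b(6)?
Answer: 80/7 ≈ 11.429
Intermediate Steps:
p(k) = 10/7 (p(k) = -20*(-1/14) = 10/7)
b(l) = -10 (b(l) = -2 - 8 = -10)
p(11) - b(6) = 10/7 - 1*(-10) = 10/7 + 10 = 80/7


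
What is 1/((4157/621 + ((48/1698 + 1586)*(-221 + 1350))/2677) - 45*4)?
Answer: 470464011/233155754021 ≈ 0.0020178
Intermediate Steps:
1/((4157/621 + ((48/1698 + 1586)*(-221 + 1350))/2677) - 45*4) = 1/((4157*(1/621) + ((48*(1/1698) + 1586)*1129)*(1/2677)) - 180) = 1/((4157/621 + ((8/283 + 1586)*1129)*(1/2677)) - 180) = 1/((4157/621 + ((448846/283)*1129)*(1/2677)) - 180) = 1/((4157/621 + (506747134/283)*(1/2677)) - 180) = 1/((4157/621 + 506747134/757591) - 180) = 1/(317839276001/470464011 - 180) = 1/(233155754021/470464011) = 470464011/233155754021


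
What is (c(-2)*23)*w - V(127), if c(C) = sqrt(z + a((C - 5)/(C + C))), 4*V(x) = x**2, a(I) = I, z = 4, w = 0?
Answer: -16129/4 ≈ -4032.3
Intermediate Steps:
V(x) = x**2/4
c(C) = sqrt(4 + (-5 + C)/(2*C)) (c(C) = sqrt(4 + (C - 5)/(C + C)) = sqrt(4 + (-5 + C)/((2*C))) = sqrt(4 + (-5 + C)*(1/(2*C))) = sqrt(4 + (-5 + C)/(2*C)))
(c(-2)*23)*w - V(127) = ((sqrt(18 - 10/(-2))/2)*23)*0 - 127**2/4 = ((sqrt(18 - 10*(-1/2))/2)*23)*0 - 16129/4 = ((sqrt(18 + 5)/2)*23)*0 - 1*16129/4 = ((sqrt(23)/2)*23)*0 - 16129/4 = (23*sqrt(23)/2)*0 - 16129/4 = 0 - 16129/4 = -16129/4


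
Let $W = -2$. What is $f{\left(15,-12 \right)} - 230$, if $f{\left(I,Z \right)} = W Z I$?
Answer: $130$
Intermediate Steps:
$f{\left(I,Z \right)} = - 2 I Z$ ($f{\left(I,Z \right)} = - 2 Z I = - 2 I Z$)
$f{\left(15,-12 \right)} - 230 = \left(-2\right) 15 \left(-12\right) - 230 = 360 - 230 = 130$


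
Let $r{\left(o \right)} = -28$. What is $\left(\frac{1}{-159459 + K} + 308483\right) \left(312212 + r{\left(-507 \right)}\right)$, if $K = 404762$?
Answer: $\frac{23623526881384400}{245303} \approx 9.6303 \cdot 10^{10}$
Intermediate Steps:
$\left(\frac{1}{-159459 + K} + 308483\right) \left(312212 + r{\left(-507 \right)}\right) = \left(\frac{1}{-159459 + 404762} + 308483\right) \left(312212 - 28\right) = \left(\frac{1}{245303} + 308483\right) 312184 = \frac{75671805350}{245303} \cdot 312184 = \frac{23623526881384400}{245303}$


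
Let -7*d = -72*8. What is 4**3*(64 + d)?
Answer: 65536/7 ≈ 9362.3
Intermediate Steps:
d = 576/7 (d = -(-72)*8/7 = -1/7*(-576) = 576/7 ≈ 82.286)
4**3*(64 + d) = 4**3*(64 + 576/7) = 64*(1024/7) = 65536/7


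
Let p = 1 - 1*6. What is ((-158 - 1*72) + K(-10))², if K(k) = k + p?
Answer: 60025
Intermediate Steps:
p = -5 (p = 1 - 6 = -5)
K(k) = -5 + k (K(k) = k - 5 = -5 + k)
((-158 - 1*72) + K(-10))² = ((-158 - 1*72) + (-5 - 10))² = ((-158 - 72) - 15)² = (-230 - 15)² = (-245)² = 60025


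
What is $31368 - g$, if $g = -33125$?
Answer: $64493$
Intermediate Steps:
$31368 - g = 31368 - -33125 = 31368 + 33125 = 64493$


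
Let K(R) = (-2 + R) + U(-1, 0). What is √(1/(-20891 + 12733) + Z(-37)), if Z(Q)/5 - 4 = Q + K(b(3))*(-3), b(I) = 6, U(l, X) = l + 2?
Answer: I*√15972719518/8158 ≈ 15.492*I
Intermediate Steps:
U(l, X) = 2 + l
K(R) = -1 + R (K(R) = (-2 + R) + (2 - 1) = (-2 + R) + 1 = -1 + R)
Z(Q) = -55 + 5*Q (Z(Q) = 20 + 5*(Q + (-1 + 6)*(-3)) = 20 + 5*(Q + 5*(-3)) = 20 + 5*(Q - 15) = 20 + 5*(-15 + Q) = 20 + (-75 + 5*Q) = -55 + 5*Q)
√(1/(-20891 + 12733) + Z(-37)) = √(1/(-20891 + 12733) + (-55 + 5*(-37))) = √(1/(-8158) + (-55 - 185)) = √(-1/8158 - 240) = √(-1957921/8158) = I*√15972719518/8158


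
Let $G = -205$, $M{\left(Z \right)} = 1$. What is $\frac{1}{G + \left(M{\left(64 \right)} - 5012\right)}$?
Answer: $- \frac{1}{5216} \approx -0.00019172$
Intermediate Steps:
$\frac{1}{G + \left(M{\left(64 \right)} - 5012\right)} = \frac{1}{-205 + \left(1 - 5012\right)} = \frac{1}{-205 - 5011} = \frac{1}{-5216} = - \frac{1}{5216}$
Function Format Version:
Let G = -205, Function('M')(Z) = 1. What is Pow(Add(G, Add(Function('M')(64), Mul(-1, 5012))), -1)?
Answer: Rational(-1, 5216) ≈ -0.00019172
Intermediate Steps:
Pow(Add(G, Add(Function('M')(64), Mul(-1, 5012))), -1) = Pow(Add(-205, Add(1, Mul(-1, 5012))), -1) = Pow(Add(-205, Add(1, -5012)), -1) = Pow(Add(-205, -5011), -1) = Pow(-5216, -1) = Rational(-1, 5216)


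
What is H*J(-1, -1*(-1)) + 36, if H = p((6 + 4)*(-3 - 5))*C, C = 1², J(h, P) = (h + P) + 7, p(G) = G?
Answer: -524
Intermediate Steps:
J(h, P) = 7 + P + h (J(h, P) = (P + h) + 7 = 7 + P + h)
C = 1
H = -80 (H = ((6 + 4)*(-3 - 5))*1 = (10*(-8))*1 = -80*1 = -80)
H*J(-1, -1*(-1)) + 36 = -80*(7 - 1*(-1) - 1) + 36 = -80*(7 + 1 - 1) + 36 = -80*7 + 36 = -560 + 36 = -524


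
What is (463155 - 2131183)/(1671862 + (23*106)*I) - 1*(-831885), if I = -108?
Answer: 585878301901/704279 ≈ 8.3188e+5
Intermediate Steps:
(463155 - 2131183)/(1671862 + (23*106)*I) - 1*(-831885) = (463155 - 2131183)/(1671862 + (23*106)*(-108)) - 1*(-831885) = -1668028/(1671862 + 2438*(-108)) + 831885 = -1668028/(1671862 - 263304) + 831885 = -1668028/1408558 + 831885 = -1668028*1/1408558 + 831885 = -834014/704279 + 831885 = 585878301901/704279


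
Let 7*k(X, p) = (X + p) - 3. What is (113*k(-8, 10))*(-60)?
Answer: 6780/7 ≈ 968.57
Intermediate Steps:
k(X, p) = -3/7 + X/7 + p/7 (k(X, p) = ((X + p) - 3)/7 = (-3 + X + p)/7 = -3/7 + X/7 + p/7)
(113*k(-8, 10))*(-60) = (113*(-3/7 + (⅐)*(-8) + (⅐)*10))*(-60) = (113*(-3/7 - 8/7 + 10/7))*(-60) = (113*(-⅐))*(-60) = -113/7*(-60) = 6780/7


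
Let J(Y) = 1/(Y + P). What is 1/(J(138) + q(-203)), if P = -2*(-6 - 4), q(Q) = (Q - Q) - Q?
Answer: 158/32075 ≈ 0.0049260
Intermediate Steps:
q(Q) = -Q (q(Q) = 0 - Q = -Q)
P = 20 (P = -2*(-10) = 20)
J(Y) = 1/(20 + Y) (J(Y) = 1/(Y + 20) = 1/(20 + Y))
1/(J(138) + q(-203)) = 1/(1/(20 + 138) - 1*(-203)) = 1/(1/158 + 203) = 1/(32075/158) = 158/32075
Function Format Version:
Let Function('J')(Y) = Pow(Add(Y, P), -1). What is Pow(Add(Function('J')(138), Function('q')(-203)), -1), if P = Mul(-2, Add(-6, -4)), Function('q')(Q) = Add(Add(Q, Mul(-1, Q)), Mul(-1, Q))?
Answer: Rational(158, 32075) ≈ 0.0049260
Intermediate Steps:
Function('q')(Q) = Mul(-1, Q) (Function('q')(Q) = Add(0, Mul(-1, Q)) = Mul(-1, Q))
P = 20 (P = Mul(-2, -10) = 20)
Function('J')(Y) = Pow(Add(20, Y), -1) (Function('J')(Y) = Pow(Add(Y, 20), -1) = Pow(Add(20, Y), -1))
Pow(Add(Function('J')(138), Function('q')(-203)), -1) = Pow(Add(Pow(Add(20, 138), -1), Mul(-1, -203)), -1) = Pow(Add(Pow(158, -1), 203), -1) = Pow(Add(Rational(1, 158), 203), -1) = Pow(Rational(32075, 158), -1) = Rational(158, 32075)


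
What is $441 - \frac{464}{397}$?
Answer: $\frac{174613}{397} \approx 439.83$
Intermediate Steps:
$441 - \frac{464}{397} = \frac{174613}{397}$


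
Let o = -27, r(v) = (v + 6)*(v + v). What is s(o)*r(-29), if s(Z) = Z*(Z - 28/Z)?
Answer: 935134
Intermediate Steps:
r(v) = 2*v*(6 + v) (r(v) = (6 + v)*(2*v) = 2*v*(6 + v))
s(o)*r(-29) = (-28 + (-27)**2)*(2*(-29)*(6 - 29)) = (-28 + 729)*(2*(-29)*(-23)) = 701*1334 = 935134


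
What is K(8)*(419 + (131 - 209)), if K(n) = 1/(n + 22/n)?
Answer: 1364/43 ≈ 31.721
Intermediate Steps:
K(8)*(419 + (131 - 209)) = (8/(22 + 8²))*(419 + (131 - 209)) = (8/(22 + 64))*(419 - 78) = (8/86)*341 = (8*(1/86))*341 = (4/43)*341 = 1364/43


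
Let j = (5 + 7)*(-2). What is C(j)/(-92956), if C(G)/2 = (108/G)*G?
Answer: -54/23239 ≈ -0.0023237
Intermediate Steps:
j = -24 (j = 12*(-2) = -24)
C(G) = 216 (C(G) = 2*((108/G)*G) = 2*108 = 216)
C(j)/(-92956) = 216/(-92956) = 216*(-1/92956) = -54/23239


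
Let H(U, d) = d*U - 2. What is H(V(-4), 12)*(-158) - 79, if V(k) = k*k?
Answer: -30099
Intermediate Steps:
V(k) = k²
H(U, d) = -2 + U*d (H(U, d) = U*d - 2 = -2 + U*d)
H(V(-4), 12)*(-158) - 79 = (-2 + (-4)²*12)*(-158) - 79 = (-2 + 16*12)*(-158) - 79 = (-2 + 192)*(-158) - 79 = 190*(-158) - 79 = -30020 - 79 = -30099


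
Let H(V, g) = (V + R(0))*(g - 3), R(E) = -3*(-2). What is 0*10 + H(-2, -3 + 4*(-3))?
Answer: -72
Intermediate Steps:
R(E) = 6
H(V, g) = (-3 + g)*(6 + V) (H(V, g) = (V + 6)*(g - 3) = (6 + V)*(-3 + g) = (-3 + g)*(6 + V))
0*10 + H(-2, -3 + 4*(-3)) = 0*10 + (-18 - 3*(-2) + 6*(-3 + 4*(-3)) - 2*(-3 + 4*(-3))) = 0 + (-18 + 6 + 6*(-3 - 12) - 2*(-3 - 12)) = 0 + (-18 + 6 + 6*(-15) - 2*(-15)) = 0 + (-18 + 6 - 90 + 30) = 0 - 72 = -72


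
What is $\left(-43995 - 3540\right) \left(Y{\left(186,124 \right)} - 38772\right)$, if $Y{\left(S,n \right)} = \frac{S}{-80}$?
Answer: $\frac{14745100311}{8} \approx 1.8431 \cdot 10^{9}$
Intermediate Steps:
$Y{\left(S,n \right)} = - \frac{S}{80}$ ($Y{\left(S,n \right)} = S \left(- \frac{1}{80}\right) = - \frac{S}{80}$)
$\left(-43995 - 3540\right) \left(Y{\left(186,124 \right)} - 38772\right) = \left(-43995 - 3540\right) \left(\left(- \frac{1}{80}\right) 186 - 38772\right) = - 47535 \left(- \frac{93}{40} - 38772\right) = \left(-47535\right) \left(- \frac{1550973}{40}\right) = \frac{14745100311}{8}$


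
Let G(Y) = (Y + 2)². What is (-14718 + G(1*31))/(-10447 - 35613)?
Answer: 1947/6580 ≈ 0.29590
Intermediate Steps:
G(Y) = (2 + Y)²
(-14718 + G(1*31))/(-10447 - 35613) = (-14718 + (2 + 1*31)²)/(-10447 - 35613) = (-14718 + (2 + 31)²)/(-46060) = (-14718 + 33²)*(-1/46060) = (-14718 + 1089)*(-1/46060) = -13629*(-1/46060) = 1947/6580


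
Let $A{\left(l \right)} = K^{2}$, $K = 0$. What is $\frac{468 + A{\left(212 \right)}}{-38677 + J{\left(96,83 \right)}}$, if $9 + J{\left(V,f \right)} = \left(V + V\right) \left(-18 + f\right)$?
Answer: $- \frac{234}{13103} \approx -0.017859$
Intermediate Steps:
$A{\left(l \right)} = 0$ ($A{\left(l \right)} = 0^{2} = 0$)
$J{\left(V,f \right)} = -9 + 2 V \left(-18 + f\right)$ ($J{\left(V,f \right)} = -9 + \left(V + V\right) \left(-18 + f\right) = -9 + 2 V \left(-18 + f\right)$)
$\frac{468 + A{\left(212 \right)}}{-38677 + J{\left(96,83 \right)}} = \frac{468 + 0}{-38677 - \left(3465 - 15936\right)} = \frac{468}{-38677 - -12471} = \frac{468}{-38677 + 12471} = \frac{468}{-26206} = 468 \left(- \frac{1}{26206}\right) = - \frac{234}{13103}$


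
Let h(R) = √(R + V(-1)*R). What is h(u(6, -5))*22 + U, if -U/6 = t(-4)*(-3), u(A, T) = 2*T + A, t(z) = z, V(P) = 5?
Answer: -72 + 44*I*√6 ≈ -72.0 + 107.78*I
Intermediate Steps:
u(A, T) = A + 2*T
U = -72 (U = -(-24)*(-3) = -6*12 = -72)
h(R) = √6*√R (h(R) = √(R + 5*R) = √(6*R) = √6*√R)
h(u(6, -5))*22 + U = (√6*√(6 + 2*(-5)))*22 - 72 = (√6*√(6 - 10))*22 - 72 = (√6*√(-4))*22 - 72 = (√6*(2*I))*22 - 72 = (2*I*√6)*22 - 72 = 44*I*√6 - 72 = -72 + 44*I*√6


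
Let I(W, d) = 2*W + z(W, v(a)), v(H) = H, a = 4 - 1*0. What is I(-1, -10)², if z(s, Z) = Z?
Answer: 4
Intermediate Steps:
a = 4 (a = 4 + 0 = 4)
I(W, d) = 4 + 2*W (I(W, d) = 2*W + 4 = 4 + 2*W)
I(-1, -10)² = (4 + 2*(-1))² = (4 - 2)² = 2² = 4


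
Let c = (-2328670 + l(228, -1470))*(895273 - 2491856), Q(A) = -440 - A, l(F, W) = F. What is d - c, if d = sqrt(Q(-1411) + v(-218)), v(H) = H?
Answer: -3717550913686 + sqrt(753) ≈ -3.7176e+12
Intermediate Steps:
c = 3717550913686 (c = (-2328670 + 228)*(895273 - 2491856) = -2328442*(-1596583) = 3717550913686)
d = sqrt(753) (d = sqrt((-440 - 1*(-1411)) - 218) = sqrt((-440 + 1411) - 218) = sqrt(971 - 218) = sqrt(753) ≈ 27.441)
d - c = sqrt(753) - 1*3717550913686 = sqrt(753) - 3717550913686 = -3717550913686 + sqrt(753)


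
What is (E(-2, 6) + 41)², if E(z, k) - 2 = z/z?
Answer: 1936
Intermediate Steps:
E(z, k) = 3 (E(z, k) = 2 + z/z = 2 + 1 = 3)
(E(-2, 6) + 41)² = (3 + 41)² = 44² = 1936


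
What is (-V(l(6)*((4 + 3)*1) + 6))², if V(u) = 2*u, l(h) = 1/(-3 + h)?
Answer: 2500/9 ≈ 277.78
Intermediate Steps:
(-V(l(6)*((4 + 3)*1) + 6))² = (-2*(((4 + 3)*1)/(-3 + 6) + 6))² = (-2*((7*1)/3 + 6))² = (-2*((⅓)*7 + 6))² = (-2*(7/3 + 6))² = (-2*25/3)² = (-1*50/3)² = (-50/3)² = 2500/9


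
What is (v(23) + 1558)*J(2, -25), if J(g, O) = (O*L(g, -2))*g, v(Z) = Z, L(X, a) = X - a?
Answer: -316200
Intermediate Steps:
J(g, O) = O*g*(2 + g) (J(g, O) = (O*(g - 1*(-2)))*g = (O*(g + 2))*g = (O*(2 + g))*g = O*g*(2 + g))
(v(23) + 1558)*J(2, -25) = (23 + 1558)*(-25*2*(2 + 2)) = 1581*(-25*2*4) = 1581*(-200) = -316200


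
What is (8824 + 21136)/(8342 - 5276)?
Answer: 2140/219 ≈ 9.7717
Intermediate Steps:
(8824 + 21136)/(8342 - 5276) = 29960/3066 = 29960*(1/3066) = 2140/219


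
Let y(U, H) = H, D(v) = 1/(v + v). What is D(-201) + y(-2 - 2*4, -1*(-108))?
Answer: 43415/402 ≈ 108.00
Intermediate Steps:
D(v) = 1/(2*v)
D(-201) + y(-2 - 2*4, -1*(-108)) = (½)/(-201) - 1*(-108) = (½)*(-1/201) + 108 = -1/402 + 108 = 43415/402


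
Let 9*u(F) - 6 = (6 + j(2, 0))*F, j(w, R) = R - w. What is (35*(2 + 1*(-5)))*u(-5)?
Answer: 490/3 ≈ 163.33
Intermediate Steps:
u(F) = ⅔ + 4*F/9 (u(F) = ⅔ + ((6 + (0 - 1*2))*F)/9 = ⅔ + ((6 + (0 - 2))*F)/9 = ⅔ + ((6 - 2)*F)/9 = ⅔ + (4*F)/9 = ⅔ + 4*F/9)
(35*(2 + 1*(-5)))*u(-5) = (35*(2 + 1*(-5)))*(⅔ + (4/9)*(-5)) = (35*(2 - 5))*(⅔ - 20/9) = (35*(-3))*(-14/9) = -105*(-14/9) = 490/3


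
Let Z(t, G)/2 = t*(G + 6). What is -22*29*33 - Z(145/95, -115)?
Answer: -393704/19 ≈ -20721.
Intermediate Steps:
Z(t, G) = 2*t*(6 + G) (Z(t, G) = 2*(t*(G + 6)) = 2*(t*(6 + G)) = 2*t*(6 + G))
-22*29*33 - Z(145/95, -115) = -22*29*33 - 2*145/95*(6 - 115) = -638*33 - 2*145*(1/95)*(-109) = -21054 - 2*29*(-109)/19 = -21054 - 1*(-6322/19) = -21054 + 6322/19 = -393704/19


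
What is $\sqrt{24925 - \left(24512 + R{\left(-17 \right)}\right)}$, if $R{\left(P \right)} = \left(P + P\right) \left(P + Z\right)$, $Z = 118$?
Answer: $\sqrt{3847} \approx 62.024$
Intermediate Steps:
$R{\left(P \right)} = 2 P \left(118 + P\right)$ ($R{\left(P \right)} = \left(P + P\right) \left(P + 118\right) = 2 P \left(118 + P\right)$)
$\sqrt{24925 - \left(24512 + R{\left(-17 \right)}\right)} = \sqrt{24925 - \left(24512 + 2 \left(-17\right) \left(118 - 17\right)\right)} = \sqrt{24925 - \left(24512 + 2 \left(-17\right) 101\right)} = \sqrt{24925 - 21078} = \sqrt{3847}$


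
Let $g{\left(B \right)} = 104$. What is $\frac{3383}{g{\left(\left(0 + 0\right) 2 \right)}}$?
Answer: $\frac{3383}{104} \approx 32.529$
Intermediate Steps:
$\frac{3383}{g{\left(\left(0 + 0\right) 2 \right)}} = \frac{3383}{104}$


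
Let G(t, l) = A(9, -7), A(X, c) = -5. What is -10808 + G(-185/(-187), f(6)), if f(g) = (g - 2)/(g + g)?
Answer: -10813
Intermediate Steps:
f(g) = (-2 + g)/(2*g) (f(g) = (-2 + g)/((2*g)) = (-2 + g)*(1/(2*g)) = (-2 + g)/(2*g))
G(t, l) = -5
-10808 + G(-185/(-187), f(6)) = -10808 - 5 = -10813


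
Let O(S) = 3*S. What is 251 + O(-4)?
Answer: 239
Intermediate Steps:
251 + O(-4) = 251 + 3*(-4) = 251 - 12 = 239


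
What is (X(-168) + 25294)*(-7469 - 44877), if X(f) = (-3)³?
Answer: -1322626382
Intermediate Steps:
X(f) = -27
(X(-168) + 25294)*(-7469 - 44877) = (-27 + 25294)*(-7469 - 44877) = 25267*(-52346) = -1322626382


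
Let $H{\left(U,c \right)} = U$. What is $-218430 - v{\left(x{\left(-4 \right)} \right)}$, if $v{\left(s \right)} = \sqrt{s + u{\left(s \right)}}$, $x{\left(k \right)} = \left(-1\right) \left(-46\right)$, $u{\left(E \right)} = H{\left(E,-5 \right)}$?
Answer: $-218430 - 2 \sqrt{23} \approx -2.1844 \cdot 10^{5}$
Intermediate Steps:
$u{\left(E \right)} = E$
$x{\left(k \right)} = 46$
$v{\left(s \right)} = \sqrt{2} \sqrt{s}$ ($v{\left(s \right)} = \sqrt{s + s} = \sqrt{2 s} = \sqrt{2} \sqrt{s}$)
$-218430 - v{\left(x{\left(-4 \right)} \right)} = -218430 - \sqrt{2} \sqrt{46} = -218430 - 2 \sqrt{23}$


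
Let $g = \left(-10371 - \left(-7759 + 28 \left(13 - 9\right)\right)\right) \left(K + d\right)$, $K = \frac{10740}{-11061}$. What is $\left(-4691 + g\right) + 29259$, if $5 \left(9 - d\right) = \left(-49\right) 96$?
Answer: $- \frac{15731459644}{6145} \approx -2.56 \cdot 10^{6}$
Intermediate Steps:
$K = - \frac{3580}{3687}$ ($K = 10740 \left(- \frac{1}{11061}\right) = - \frac{3580}{3687} \approx -0.97098$)
$d = \frac{4749}{5}$ ($d = 9 - \frac{\left(-49\right) 96}{5} = 9 - - \frac{4704}{5} = 9 + \frac{4704}{5} = \frac{4749}{5} \approx 949.8$)
$g = - \frac{15882430004}{6145}$ ($g = \left(-10371 - \left(-7759 + 28 \left(13 - 9\right)\right)\right) \left(- \frac{3580}{3687} + \frac{4749}{5}\right) = \left(-10371 + \left(\left(-28\right) 4 + 7759\right)\right) \frac{17491663}{18435} = \left(-10371 + \left(-112 + 7759\right)\right) \frac{17491663}{18435} = \left(-10371 + 7647\right) \frac{17491663}{18435} = \left(-2724\right) \frac{17491663}{18435} = - \frac{15882430004}{6145} \approx -2.5846 \cdot 10^{6}$)
$\left(-4691 + g\right) + 29259 = \left(-4691 - \frac{15882430004}{6145}\right) + 29259 = - \frac{15911256199}{6145} + 29259 = - \frac{15731459644}{6145}$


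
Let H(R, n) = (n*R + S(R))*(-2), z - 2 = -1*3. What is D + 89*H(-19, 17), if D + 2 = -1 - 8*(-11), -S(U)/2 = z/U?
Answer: 1094357/19 ≈ 57598.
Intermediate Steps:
z = -1 (z = 2 - 1*3 = 2 - 3 = -1)
S(U) = 2/U (S(U) = -(-2)/U = 2/U)
D = 85 (D = -2 + (-1 - 8*(-11)) = -2 + (-1 + 88) = -2 + 87 = 85)
H(R, n) = -4/R - 2*R*n (H(R, n) = (n*R + 2/R)*(-2) = (R*n + 2/R)*(-2) = (2/R + R*n)*(-2) = -4/R - 2*R*n)
D + 89*H(-19, 17) = 85 + 89*(-4/(-19) - 2*(-19)*17) = 85 + 89*(-4*(-1/19) + 646) = 85 + 89*(4/19 + 646) = 85 + 89*(12278/19) = 85 + 1092742/19 = 1094357/19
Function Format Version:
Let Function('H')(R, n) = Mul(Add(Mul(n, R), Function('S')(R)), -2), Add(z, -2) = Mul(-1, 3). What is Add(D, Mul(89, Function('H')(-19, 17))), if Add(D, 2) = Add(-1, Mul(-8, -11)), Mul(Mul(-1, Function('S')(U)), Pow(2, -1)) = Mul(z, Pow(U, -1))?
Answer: Rational(1094357, 19) ≈ 57598.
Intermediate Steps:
z = -1 (z = Add(2, Mul(-1, 3)) = Add(2, -3) = -1)
Function('S')(U) = Mul(2, Pow(U, -1)) (Function('S')(U) = Mul(-2, Mul(-1, Pow(U, -1))) = Mul(2, Pow(U, -1)))
D = 85 (D = Add(-2, Add(-1, Mul(-8, -11))) = Add(-2, Add(-1, 88)) = Add(-2, 87) = 85)
Function('H')(R, n) = Add(Mul(-4, Pow(R, -1)), Mul(-2, R, n)) (Function('H')(R, n) = Mul(Add(Mul(n, R), Mul(2, Pow(R, -1))), -2) = Mul(Add(Mul(R, n), Mul(2, Pow(R, -1))), -2) = Mul(Add(Mul(2, Pow(R, -1)), Mul(R, n)), -2) = Add(Mul(-4, Pow(R, -1)), Mul(-2, R, n)))
Add(D, Mul(89, Function('H')(-19, 17))) = Add(85, Mul(89, Add(Mul(-4, Pow(-19, -1)), Mul(-2, -19, 17)))) = Add(85, Mul(89, Add(Mul(-4, Rational(-1, 19)), 646))) = Add(85, Mul(89, Add(Rational(4, 19), 646))) = Add(85, Mul(89, Rational(12278, 19))) = Add(85, Rational(1092742, 19)) = Rational(1094357, 19)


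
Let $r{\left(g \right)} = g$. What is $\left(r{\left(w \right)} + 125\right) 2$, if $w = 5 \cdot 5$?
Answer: $300$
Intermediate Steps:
$w = 25$
$\left(r{\left(w \right)} + 125\right) 2 = \left(25 + 125\right) 2 = 150 \cdot 2 = 300$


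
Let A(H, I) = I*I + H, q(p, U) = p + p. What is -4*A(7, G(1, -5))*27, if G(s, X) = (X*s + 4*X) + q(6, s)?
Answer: -19008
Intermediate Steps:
q(p, U) = 2*p
G(s, X) = 12 + 4*X + X*s (G(s, X) = (X*s + 4*X) + 2*6 = (4*X + X*s) + 12 = 12 + 4*X + X*s)
A(H, I) = H + I² (A(H, I) = I² + H = H + I²)
-4*A(7, G(1, -5))*27 = -4*(7 + (12 + 4*(-5) - 5*1)²)*27 = -4*(7 + (12 - 20 - 5)²)*27 = -4*(7 + (-13)²)*27 = -4*(7 + 169)*27 = -4*176*27 = -704*27 = -19008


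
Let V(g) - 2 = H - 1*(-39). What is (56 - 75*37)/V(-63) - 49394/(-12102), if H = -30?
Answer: -16181002/66561 ≈ -243.10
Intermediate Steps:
V(g) = 11 (V(g) = 2 + (-30 - 1*(-39)) = 2 + (-30 + 39) = 2 + 9 = 11)
(56 - 75*37)/V(-63) - 49394/(-12102) = (56 - 75*37)/11 - 49394/(-12102) = (56 - 2775)*(1/11) - 49394*(-1/12102) = -2719*1/11 + 24697/6051 = -2719/11 + 24697/6051 = -16181002/66561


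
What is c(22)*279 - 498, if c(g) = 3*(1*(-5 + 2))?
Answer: -3009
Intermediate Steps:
c(g) = -9 (c(g) = 3*(1*(-3)) = 3*(-3) = -9)
c(22)*279 - 498 = -9*279 - 498 = -2511 - 498 = -3009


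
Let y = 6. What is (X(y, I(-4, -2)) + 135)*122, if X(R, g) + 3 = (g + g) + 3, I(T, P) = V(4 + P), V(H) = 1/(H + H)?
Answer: 16531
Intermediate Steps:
V(H) = 1/(2*H)
I(T, P) = 1/(2*(4 + P))
X(R, g) = 2*g (X(R, g) = -3 + ((g + g) + 3) = -3 + (2*g + 3) = -3 + (3 + 2*g) = 2*g)
(X(y, I(-4, -2)) + 135)*122 = (2*(1/(2*(4 - 2))) + 135)*122 = (2*((½)/2) + 135)*122 = (2*((½)*(½)) + 135)*122 = (2*(¼) + 135)*122 = (½ + 135)*122 = (271/2)*122 = 16531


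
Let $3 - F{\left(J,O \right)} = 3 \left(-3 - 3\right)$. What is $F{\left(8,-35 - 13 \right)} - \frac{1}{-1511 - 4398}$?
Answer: $\frac{124090}{5909} \approx 21.0$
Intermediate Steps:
$F{\left(J,O \right)} = 21$ ($F{\left(J,O \right)} = 3 - 3 \left(-3 - 3\right) = 3 - 3 \left(-6\right) = 3 - -18 = 3 + 18 = 21$)
$F{\left(8,-35 - 13 \right)} - \frac{1}{-1511 - 4398} = 21 - \frac{1}{-1511 - 4398} = 21 - \frac{1}{-5909} = 21 - - \frac{1}{5909} = 21 + \frac{1}{5909} = \frac{124090}{5909}$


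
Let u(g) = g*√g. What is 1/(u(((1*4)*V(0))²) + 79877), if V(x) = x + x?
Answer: 1/79877 ≈ 1.2519e-5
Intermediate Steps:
V(x) = 2*x
u(g) = g^(3/2)
1/(u(((1*4)*V(0))²) + 79877) = 1/((((1*4)*(2*0))²)^(3/2) + 79877) = 1/(((4*0)²)^(3/2) + 79877) = 1/((0²)^(3/2) + 79877) = 1/(0^(3/2) + 79877) = 1/(0 + 79877) = 1/79877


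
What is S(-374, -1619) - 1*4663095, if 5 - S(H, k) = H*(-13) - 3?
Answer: -4667949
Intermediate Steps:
S(H, k) = 8 + 13*H (S(H, k) = 5 - (H*(-13) - 3) = 5 - (-13*H - 3) = 5 - (-3 - 13*H) = 5 + (3 + 13*H) = 8 + 13*H)
S(-374, -1619) - 1*4663095 = (8 + 13*(-374)) - 1*4663095 = (8 - 4862) - 4663095 = -4854 - 4663095 = -4667949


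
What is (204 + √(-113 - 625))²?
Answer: 40878 + 1224*I*√82 ≈ 40878.0 + 11084.0*I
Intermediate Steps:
(204 + √(-113 - 625))² = (204 + √(-738))² = (204 + 3*I*√82)²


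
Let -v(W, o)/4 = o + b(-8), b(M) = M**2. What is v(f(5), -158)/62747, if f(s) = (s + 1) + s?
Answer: 376/62747 ≈ 0.0059923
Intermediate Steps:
f(s) = 1 + 2*s (f(s) = (1 + s) + s = 1 + 2*s)
v(W, o) = -256 - 4*o (v(W, o) = -4*(o + (-8)**2) = -4*(o + 64) = -4*(64 + o) = -256 - 4*o)
v(f(5), -158)/62747 = (-256 - 4*(-158))/62747 = (-256 + 632)*(1/62747) = 376*(1/62747) = 376/62747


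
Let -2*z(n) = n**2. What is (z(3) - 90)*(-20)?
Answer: 1890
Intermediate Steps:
z(n) = -n**2/2
(z(3) - 90)*(-20) = (-1/2*3**2 - 90)*(-20) = (-1/2*9 - 90)*(-20) = (-9/2 - 90)*(-20) = -189/2*(-20) = 1890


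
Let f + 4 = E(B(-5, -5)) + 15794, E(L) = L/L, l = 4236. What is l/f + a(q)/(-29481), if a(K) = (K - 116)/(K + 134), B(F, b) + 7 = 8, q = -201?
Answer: 26378725/98393721 ≈ 0.26809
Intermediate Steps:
B(F, b) = 1 (B(F, b) = -7 + 8 = 1)
a(K) = (-116 + K)/(134 + K)
E(L) = 1
f = 15791 (f = -4 + (1 + 15794) = -4 + 15795 = 15791)
l/f + a(q)/(-29481) = 4236/15791 + ((-116 - 201)/(134 - 201))/(-29481) = 4236*(1/15791) + (-317/(-67))*(-1/29481) = 4236/15791 - 1/67*(-317)*(-1/29481) = 4236/15791 + (317/67)*(-1/29481) = 4236/15791 - 1/6231 = 26378725/98393721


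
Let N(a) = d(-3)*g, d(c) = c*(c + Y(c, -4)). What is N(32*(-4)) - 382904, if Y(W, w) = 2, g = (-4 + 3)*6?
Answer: -382922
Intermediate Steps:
g = -6 (g = -1*6 = -6)
d(c) = c*(2 + c) (d(c) = c*(c + 2) = c*(2 + c))
N(a) = -18 (N(a) = -3*(2 - 3)*(-6) = -3*(-1)*(-6) = 3*(-6) = -18)
N(32*(-4)) - 382904 = -18 - 382904 = -382922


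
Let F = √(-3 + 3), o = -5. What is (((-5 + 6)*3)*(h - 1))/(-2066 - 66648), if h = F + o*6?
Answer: 93/68714 ≈ 0.0013534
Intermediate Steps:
F = 0 (F = √0 = 0)
h = -30 (h = 0 - 5*6 = 0 - 30 = -30)
(((-5 + 6)*3)*(h - 1))/(-2066 - 66648) = (((-5 + 6)*3)*(-30 - 1))/(-2066 - 66648) = ((1*3)*(-31))/(-68714) = -3*(-31)/68714 = -1/68714*(-93) = 93/68714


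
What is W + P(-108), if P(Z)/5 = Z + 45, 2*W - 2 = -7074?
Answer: -3851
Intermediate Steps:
W = -3536 (W = 1 + (½)*(-7074) = 1 - 3537 = -3536)
P(Z) = 225 + 5*Z (P(Z) = 5*(Z + 45) = 5*(45 + Z) = 225 + 5*Z)
W + P(-108) = -3536 + (225 + 5*(-108)) = -3536 + (225 - 540) = -3536 - 315 = -3851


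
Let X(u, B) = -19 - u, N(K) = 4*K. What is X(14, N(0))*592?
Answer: -19536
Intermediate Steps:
X(14, N(0))*592 = (-19 - 1*14)*592 = (-19 - 14)*592 = -33*592 = -19536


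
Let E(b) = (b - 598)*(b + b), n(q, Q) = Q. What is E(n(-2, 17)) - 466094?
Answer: -485848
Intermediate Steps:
E(b) = 2*b*(-598 + b) (E(b) = (-598 + b)*(2*b) = 2*b*(-598 + b))
E(n(-2, 17)) - 466094 = 2*17*(-598 + 17) - 466094 = 2*17*(-581) - 466094 = -19754 - 466094 = -485848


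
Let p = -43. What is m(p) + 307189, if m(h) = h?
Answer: 307146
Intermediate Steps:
m(p) + 307189 = -43 + 307189 = 307146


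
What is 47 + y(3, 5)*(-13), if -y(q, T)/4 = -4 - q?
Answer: -317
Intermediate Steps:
y(q, T) = 16 + 4*q (y(q, T) = -4*(-4 - q) = 16 + 4*q)
47 + y(3, 5)*(-13) = 47 + (16 + 4*3)*(-13) = 47 + (16 + 12)*(-13) = 47 + 28*(-13) = 47 - 364 = -317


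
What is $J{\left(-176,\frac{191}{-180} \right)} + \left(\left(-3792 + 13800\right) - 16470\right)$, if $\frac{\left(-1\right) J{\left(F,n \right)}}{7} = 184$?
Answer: $-7750$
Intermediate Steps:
$J{\left(F,n \right)} = -1288$ ($J{\left(F,n \right)} = \left(-7\right) 184 = -1288$)
$J{\left(-176,\frac{191}{-180} \right)} + \left(\left(-3792 + 13800\right) - 16470\right) = -1288 + \left(\left(-3792 + 13800\right) - 16470\right) = -1288 + \left(10008 - 16470\right) = -1288 - 6462 = -7750$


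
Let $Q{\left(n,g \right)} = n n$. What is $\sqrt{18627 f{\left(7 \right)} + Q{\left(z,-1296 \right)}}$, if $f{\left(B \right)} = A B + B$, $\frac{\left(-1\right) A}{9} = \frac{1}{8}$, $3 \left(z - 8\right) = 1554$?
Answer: $\frac{\sqrt{4166038}}{4} \approx 510.27$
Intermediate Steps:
$z = 526$ ($z = 8 + \frac{1}{3} \cdot 1554 = 8 + 518 = 526$)
$A = - \frac{9}{8} \approx -1.125$
$Q{\left(n,g \right)} = n^{2}$
$f{\left(B \right)} = - \frac{B}{8}$ ($f{\left(B \right)} = - \frac{9 B}{8} + B = - \frac{B}{8}$)
$\sqrt{18627 f{\left(7 \right)} + Q{\left(z,-1296 \right)}} = \sqrt{18627 \left(\left(- \frac{1}{8}\right) 7\right) + 526^{2}} = \sqrt{18627 \left(- \frac{7}{8}\right) + 276676} = \sqrt{- \frac{130389}{8} + 276676} = \sqrt{\frac{2083019}{8}} = \frac{\sqrt{4166038}}{4}$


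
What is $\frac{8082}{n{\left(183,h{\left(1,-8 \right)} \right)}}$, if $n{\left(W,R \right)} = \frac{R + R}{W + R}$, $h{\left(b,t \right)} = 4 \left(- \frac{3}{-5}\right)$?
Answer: $\frac{1248669}{4} \approx 3.1217 \cdot 10^{5}$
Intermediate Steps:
$h{\left(b,t \right)} = \frac{12}{5}$ ($h{\left(b,t \right)} = 4 \left(\left(-3\right) \left(- \frac{1}{5}\right)\right) = 4 \cdot \frac{3}{5} = \frac{12}{5}$)
$n{\left(W,R \right)} = \frac{2 R}{R + W}$
$\frac{8082}{n{\left(183,h{\left(1,-8 \right)} \right)}} = \frac{8082}{2 \cdot \frac{12}{5} \frac{1}{\frac{12}{5} + 183}} = \frac{8082}{2 \cdot \frac{12}{5} \frac{1}{\frac{927}{5}}} = \frac{8082}{2 \cdot \frac{12}{5} \cdot \frac{5}{927}} = \frac{8082}{\frac{8}{309}} = 8082 \cdot \frac{309}{8} = \frac{1248669}{4}$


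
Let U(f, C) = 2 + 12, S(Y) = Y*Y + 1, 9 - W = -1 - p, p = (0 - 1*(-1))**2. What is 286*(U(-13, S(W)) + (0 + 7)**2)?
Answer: 18018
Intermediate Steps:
p = 1 (p = (0 + 1)**2 = 1**2 = 1)
W = 11 (W = 9 - (-1 - 1*1) = 9 - (-1 - 1) = 9 - 1*(-2) = 9 + 2 = 11)
S(Y) = 1 + Y**2 (S(Y) = Y**2 + 1 = 1 + Y**2)
U(f, C) = 14
286*(U(-13, S(W)) + (0 + 7)**2) = 286*(14 + (0 + 7)**2) = 286*(14 + 7**2) = 286*(14 + 49) = 286*63 = 18018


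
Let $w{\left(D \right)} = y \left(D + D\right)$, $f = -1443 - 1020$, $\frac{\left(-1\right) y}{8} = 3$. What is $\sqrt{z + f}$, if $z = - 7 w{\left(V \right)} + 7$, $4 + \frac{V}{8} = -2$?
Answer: $2 i \sqrt{4646} \approx 136.32 i$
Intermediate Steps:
$y = -24$ ($y = \left(-8\right) 3 = -24$)
$f = -2463$ ($f = -1443 - 1020 = -2463$)
$V = -48$ ($V = -32 + 8 \left(-2\right) = -32 - 16 = -48$)
$w{\left(D \right)} = - 48 D$ ($w{\left(D \right)} = - 24 \left(D + D\right) = - 24 \cdot 2 D = - 48 D$)
$z = -16121$ ($z = - 7 \left(\left(-48\right) \left(-48\right)\right) + 7 = \left(-7\right) 2304 + 7 = -16128 + 7 = -16121$)
$\sqrt{z + f} = \sqrt{-16121 - 2463} = \sqrt{-18584} = 2 i \sqrt{4646}$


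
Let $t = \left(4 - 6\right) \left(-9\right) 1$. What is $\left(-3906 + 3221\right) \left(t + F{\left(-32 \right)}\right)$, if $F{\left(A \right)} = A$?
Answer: $9590$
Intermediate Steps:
$t = 18$ ($t = \left(4 - 6\right) \left(-9\right) 1 = \left(-2\right) \left(-9\right) 1 = 18 \cdot 1 = 18$)
$\left(-3906 + 3221\right) \left(t + F{\left(-32 \right)}\right) = \left(-3906 + 3221\right) \left(18 - 32\right) = \left(-685\right) \left(-14\right) = 9590$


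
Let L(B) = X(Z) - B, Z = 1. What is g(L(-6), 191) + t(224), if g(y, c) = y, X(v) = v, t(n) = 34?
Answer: 41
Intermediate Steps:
L(B) = 1 - B
g(L(-6), 191) + t(224) = (1 - 1*(-6)) + 34 = (1 + 6) + 34 = 7 + 34 = 41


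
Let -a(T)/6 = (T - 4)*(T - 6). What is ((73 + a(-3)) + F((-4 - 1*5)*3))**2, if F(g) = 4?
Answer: 90601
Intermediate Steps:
a(T) = -6*(-6 + T)*(-4 + T) (a(T) = -6*(T - 4)*(T - 6) = -6*(-4 + T)*(-6 + T) = -6*(-6 + T)*(-4 + T))
((73 + a(-3)) + F((-4 - 1*5)*3))**2 = ((73 + (-144 - 6*(-3)**2 + 60*(-3))) + 4)**2 = ((73 + (-144 - 6*9 - 180)) + 4)**2 = ((73 + (-144 - 54 - 180)) + 4)**2 = ((73 - 378) + 4)**2 = (-305 + 4)**2 = (-301)**2 = 90601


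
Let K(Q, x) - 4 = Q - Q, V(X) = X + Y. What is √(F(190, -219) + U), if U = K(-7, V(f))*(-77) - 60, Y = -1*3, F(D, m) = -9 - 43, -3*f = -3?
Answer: 2*I*√105 ≈ 20.494*I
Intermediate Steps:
f = 1 (f = -⅓*(-3) = 1)
F(D, m) = -52
Y = -3
V(X) = -3 + X (V(X) = X - 3 = -3 + X)
K(Q, x) = 4 (K(Q, x) = 4 + (Q - Q) = 4 + 0 = 4)
U = -368 (U = 4*(-77) - 60 = -308 - 60 = -368)
√(F(190, -219) + U) = √(-52 - 368) = √(-420) = 2*I*√105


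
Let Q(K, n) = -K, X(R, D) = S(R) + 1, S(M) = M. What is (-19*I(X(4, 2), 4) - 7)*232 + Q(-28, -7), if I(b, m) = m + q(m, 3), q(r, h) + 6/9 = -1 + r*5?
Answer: -300124/3 ≈ -1.0004e+5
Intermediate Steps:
X(R, D) = 1 + R (X(R, D) = R + 1 = 1 + R)
q(r, h) = -5/3 + 5*r (q(r, h) = -⅔ + (-1 + r*5) = -⅔ + (-1 + 5*r) = -5/3 + 5*r)
I(b, m) = -5/3 + 6*m (I(b, m) = m + (-5/3 + 5*m) = -5/3 + 6*m)
(-19*I(X(4, 2), 4) - 7)*232 + Q(-28, -7) = (-19*(-5/3 + 6*4) - 7)*232 - 1*(-28) = (-19*(-5/3 + 24) - 7)*232 + 28 = (-19*67/3 - 7)*232 + 28 = (-1273/3 - 7)*232 + 28 = -1294/3*232 + 28 = -300208/3 + 28 = -300124/3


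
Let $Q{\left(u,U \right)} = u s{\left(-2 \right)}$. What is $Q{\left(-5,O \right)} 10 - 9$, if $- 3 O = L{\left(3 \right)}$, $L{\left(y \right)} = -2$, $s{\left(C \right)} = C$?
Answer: $91$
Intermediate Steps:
$O = \frac{2}{3}$ ($O = \left(- \frac{1}{3}\right) \left(-2\right) = \frac{2}{3} \approx 0.66667$)
$Q{\left(u,U \right)} = - 2 u$ ($Q{\left(u,U \right)} = u \left(-2\right) = - 2 u$)
$Q{\left(-5,O \right)} 10 - 9 = \left(-2\right) \left(-5\right) 10 - 9 = 10 \cdot 10 - 9 = 100 - 9 = 91$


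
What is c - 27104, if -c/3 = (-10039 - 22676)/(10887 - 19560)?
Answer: -78390379/2891 ≈ -27115.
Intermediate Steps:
c = -32715/2891 (c = -3*(-10039 - 22676)/(10887 - 19560) = -(-98145)/(-8673) = -(-98145)*(-1)/8673 = -3*10905/2891 = -32715/2891 ≈ -11.316)
c - 27104 = -32715/2891 - 27104 = -78390379/2891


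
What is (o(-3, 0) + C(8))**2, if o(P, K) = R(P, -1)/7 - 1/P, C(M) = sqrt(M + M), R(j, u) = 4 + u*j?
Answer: 256/9 ≈ 28.444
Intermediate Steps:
R(j, u) = 4 + j*u
C(M) = sqrt(2)*sqrt(M) (C(M) = sqrt(2*M) = sqrt(2)*sqrt(M))
o(P, K) = 4/7 - 1/P - P/7 (o(P, K) = (4 + P*(-1))/7 - 1/P = (4 - P)*(1/7) - 1/P = (4/7 - P/7) - 1/P = 4/7 - 1/P - P/7)
(o(-3, 0) + C(8))**2 = ((1/7)*(-7 - 3*(4 - 1*(-3)))/(-3) + sqrt(2)*sqrt(8))**2 = ((1/7)*(-1/3)*(-7 - 3*(4 + 3)) + sqrt(2)*(2*sqrt(2)))**2 = ((1/7)*(-1/3)*(-7 - 3*7) + 4)**2 = ((1/7)*(-1/3)*(-7 - 21) + 4)**2 = ((1/7)*(-1/3)*(-28) + 4)**2 = (4/3 + 4)**2 = (16/3)**2 = 256/9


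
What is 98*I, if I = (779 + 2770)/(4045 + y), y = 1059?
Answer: 173901/2552 ≈ 68.143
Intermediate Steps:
I = 3549/5104 (I = (779 + 2770)/(4045 + 1059) = 3549/5104 ≈ 0.69534)
98*I = 98*(3549/5104) = 173901/2552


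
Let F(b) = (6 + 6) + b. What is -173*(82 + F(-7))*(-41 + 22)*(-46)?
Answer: -13154574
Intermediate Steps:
F(b) = 12 + b
-173*(82 + F(-7))*(-41 + 22)*(-46) = -173*(82 + (12 - 7))*(-41 + 22)*(-46) = -173*(82 + 5)*(-19)*(-46) = -15051*(-19)*(-46) = -173*(-1653)*(-46) = 285969*(-46) = -13154574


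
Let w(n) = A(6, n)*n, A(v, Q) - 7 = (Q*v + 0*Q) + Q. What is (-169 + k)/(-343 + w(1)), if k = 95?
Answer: 74/329 ≈ 0.22492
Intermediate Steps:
A(v, Q) = 7 + Q + Q*v (A(v, Q) = 7 + ((Q*v + 0*Q) + Q) = 7 + ((Q*v + 0) + Q) = 7 + (Q*v + Q) = 7 + (Q + Q*v) = 7 + Q + Q*v)
w(n) = n*(7 + 7*n) (w(n) = (7 + n + n*6)*n = (7 + n + 6*n)*n = (7 + 7*n)*n = n*(7 + 7*n))
(-169 + k)/(-343 + w(1)) = (-169 + 95)/(-343 + 7*1*(1 + 1)) = -74/(-343 + 7*1*2) = -74/(-343 + 14) = -74/(-329) = -74*(-1/329) = 74/329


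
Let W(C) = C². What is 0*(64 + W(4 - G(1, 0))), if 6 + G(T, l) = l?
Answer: 0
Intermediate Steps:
G(T, l) = -6 + l
0*(64 + W(4 - G(1, 0))) = 0*(64 + (4 - (-6 + 0))²) = 0*(64 + (4 - 1*(-6))²) = 0*(64 + (4 + 6)²) = 0*(64 + 10²) = 0*(64 + 100) = 0*164 = 0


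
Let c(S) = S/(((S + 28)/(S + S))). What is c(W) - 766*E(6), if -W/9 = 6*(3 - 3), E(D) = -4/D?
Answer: 1532/3 ≈ 510.67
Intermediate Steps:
W = 0 (W = -54*(3 - 3) = -54*0 = -9*0 = 0)
c(S) = 2*S**2/(28 + S) (c(S) = S/(((28 + S)/((2*S)))) = S/(((28 + S)*(1/(2*S)))) = S/(((28 + S)/(2*S))) = S*(2*S/(28 + S)) = 2*S**2/(28 + S))
c(W) - 766*E(6) = 2*0**2/(28 + 0) - (-3064)/6 = 2*0/28 - (-3064)/6 = 2*0*(1/28) - 766*(-2/3) = 0 + 1532/3 = 1532/3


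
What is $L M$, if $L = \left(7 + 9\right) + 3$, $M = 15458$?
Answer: $293702$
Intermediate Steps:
$L = 19$ ($L = 16 + 3 = 19$)
$L M = 19 \cdot 15458 = 293702$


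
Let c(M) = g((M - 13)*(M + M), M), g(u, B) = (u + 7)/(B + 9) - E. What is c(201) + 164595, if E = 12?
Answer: 34638013/210 ≈ 1.6494e+5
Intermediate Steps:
g(u, B) = -12 + (7 + u)/(9 + B) (g(u, B) = (u + 7)/(B + 9) - 1*12 = (7 + u)/(9 + B) - 12 = -12 + (7 + u)/(9 + B))
c(M) = (-101 - 12*M + 2*M*(-13 + M))/(9 + M) (c(M) = (-101 + (M - 13)*(M + M) - 12*M)/(9 + M) = (-101 + (-13 + M)*(2*M) - 12*M)/(9 + M) = (-101 + 2*M*(-13 + M) - 12*M)/(9 + M) = (-101 - 12*M + 2*M*(-13 + M))/(9 + M))
c(201) + 164595 = (-101 - 38*201 + 2*201²)/(9 + 201) + 164595 = (-101 - 7638 + 2*40401)/210 + 164595 = (-101 - 7638 + 80802)/210 + 164595 = (1/210)*73063 + 164595 = 73063/210 + 164595 = 34638013/210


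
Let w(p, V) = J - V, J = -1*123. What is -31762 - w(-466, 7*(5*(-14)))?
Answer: -32129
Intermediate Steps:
J = -123
w(p, V) = -123 - V
-31762 - w(-466, 7*(5*(-14))) = -31762 - (-123 - 7*5*(-14)) = -31762 - (-123 - 7*(-70)) = -31762 - (-123 - 1*(-490)) = -31762 - (-123 + 490) = -31762 - 1*367 = -31762 - 367 = -32129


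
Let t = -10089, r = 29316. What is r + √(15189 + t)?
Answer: 29316 + 10*√51 ≈ 29387.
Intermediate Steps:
r + √(15189 + t) = 29316 + √(15189 - 10089) = 29316 + √5100 = 29316 + 10*√51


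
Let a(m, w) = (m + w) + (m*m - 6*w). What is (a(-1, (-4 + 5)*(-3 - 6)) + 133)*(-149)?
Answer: -26522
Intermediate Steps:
a(m, w) = m + m**2 - 5*w (a(m, w) = (m + w) + (m**2 - 6*w) = m + m**2 - 5*w)
(a(-1, (-4 + 5)*(-3 - 6)) + 133)*(-149) = ((-1 + (-1)**2 - 5*(-4 + 5)*(-3 - 6)) + 133)*(-149) = ((-1 + 1 - 5*(-9)) + 133)*(-149) = ((-1 + 1 + 45) + 133)*(-149) = (45 + 133)*(-149) = 178*(-149) = -26522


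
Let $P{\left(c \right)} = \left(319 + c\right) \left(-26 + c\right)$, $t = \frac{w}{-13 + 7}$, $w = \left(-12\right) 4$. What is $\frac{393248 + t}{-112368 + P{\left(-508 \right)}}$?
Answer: $- \frac{196628}{5721} \approx -34.37$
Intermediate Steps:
$w = -48$
$t = 8$ ($t = \frac{1}{-13 + 7} \left(-48\right) = \frac{1}{-6} \left(-48\right) = \left(- \frac{1}{6}\right) \left(-48\right) = 8$)
$P{\left(c \right)} = \left(-26 + c\right) \left(319 + c\right)$
$\frac{393248 + t}{-112368 + P{\left(-508 \right)}} = \frac{393248 + 8}{-112368 + \left(-8294 + \left(-508\right)^{2} + 293 \left(-508\right)\right)} = \frac{393256}{-112368 - -100926} = \frac{393256}{-112368 + 100926} = \frac{393256}{-11442} = 393256 \left(- \frac{1}{11442}\right) = - \frac{196628}{5721}$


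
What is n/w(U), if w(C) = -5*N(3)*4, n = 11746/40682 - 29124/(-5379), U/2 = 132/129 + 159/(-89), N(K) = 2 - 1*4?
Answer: 208000717/1458856520 ≈ 0.14258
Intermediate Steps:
N(K) = -2 (N(K) = 2 - 4 = -2)
U = -5842/3827 (U = 2*(132/129 + 159/(-89)) = 2*(132*(1/129) + 159*(-1/89)) = 2*(44/43 - 159/89) = 2*(-2921/3827) = -5842/3827 ≈ -1.5265)
n = 208000717/36471413 (n = 11746*(1/40682) - 29124*(-1/5379) = 5873/20341 + 9708/1793 = 208000717/36471413 ≈ 5.7031)
w(C) = 40 (w(C) = -5*(-2)*4 = 10*4 = 40)
n/w(U) = (208000717/36471413)/40 = (208000717/36471413)*(1/40) = 208000717/1458856520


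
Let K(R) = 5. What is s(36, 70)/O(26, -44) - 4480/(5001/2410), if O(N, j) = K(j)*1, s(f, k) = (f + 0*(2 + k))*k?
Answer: -8276296/5001 ≈ -1654.9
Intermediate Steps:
s(f, k) = f*k (s(f, k) = (f + 0)*k = f*k)
O(N, j) = 5 (O(N, j) = 5*1 = 5)
s(36, 70)/O(26, -44) - 4480/(5001/2410) = (36*70)/5 - 4480/(5001/2410) = 2520*(1/5) - 4480/(5001*(1/2410)) = 504 - 4480/5001/2410 = 504 - 4480*2410/5001 = 504 - 10796800/5001 = -8276296/5001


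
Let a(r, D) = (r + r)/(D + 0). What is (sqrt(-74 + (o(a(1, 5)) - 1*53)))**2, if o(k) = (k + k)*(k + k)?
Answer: -3159/25 ≈ -126.36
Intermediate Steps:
a(r, D) = 2*r/D (a(r, D) = (2*r)/D = 2*r/D)
o(k) = 4*k**2 (o(k) = (2*k)*(2*k) = 4*k**2)
(sqrt(-74 + (o(a(1, 5)) - 1*53)))**2 = (sqrt(-74 + (4*(2*1/5)**2 - 1*53)))**2 = (sqrt(-74 + (4*(2*1*(1/5))**2 - 53)))**2 = (sqrt(-74 + (4*(2/5)**2 - 53)))**2 = (sqrt(-74 + (4*(4/25) - 53)))**2 = (sqrt(-74 + (16/25 - 53)))**2 = (sqrt(-74 - 1309/25))**2 = (sqrt(-3159/25))**2 = (9*I*sqrt(39)/5)**2 = -3159/25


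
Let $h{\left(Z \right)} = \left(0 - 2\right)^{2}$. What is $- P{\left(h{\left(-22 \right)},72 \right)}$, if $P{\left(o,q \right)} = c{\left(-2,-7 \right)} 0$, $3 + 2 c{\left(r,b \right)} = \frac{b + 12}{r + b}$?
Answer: $0$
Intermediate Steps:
$c{\left(r,b \right)} = - \frac{3}{2} + \frac{12 + b}{2 \left(b + r\right)}$ ($c{\left(r,b \right)} = - \frac{3}{2} + \frac{\left(b + 12\right) \frac{1}{r + b}}{2} = - \frac{3}{2} + \frac{\left(12 + b\right) \frac{1}{b + r}}{2} = - \frac{3}{2} + \frac{\frac{1}{b + r} \left(12 + b\right)}{2} = - \frac{3}{2} + \frac{12 + b}{2 \left(b + r\right)}$)
$h{\left(Z \right)} = 4$ ($h{\left(Z \right)} = \left(-2\right)^{2} = 4$)
$P{\left(o,q \right)} = 0$ ($P{\left(o,q \right)} = \frac{6 - -7 - -3}{-7 - 2} \cdot 0 = \frac{6 + 7 + 3}{-9} \cdot 0 = \left(- \frac{1}{9}\right) 16 \cdot 0 = \left(- \frac{16}{9}\right) 0 = 0$)
$- P{\left(h{\left(-22 \right)},72 \right)} = \left(-1\right) 0 = 0$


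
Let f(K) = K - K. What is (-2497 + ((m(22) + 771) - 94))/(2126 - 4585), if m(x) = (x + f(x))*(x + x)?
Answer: 852/2459 ≈ 0.34648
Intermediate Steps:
f(K) = 0
m(x) = 2*x² (m(x) = (x + 0)*(x + x) = x*(2*x) = 2*x²)
(-2497 + ((m(22) + 771) - 94))/(2126 - 4585) = (-2497 + ((2*22² + 771) - 94))/(2126 - 4585) = (-2497 + ((2*484 + 771) - 94))/(-2459) = (-2497 + ((968 + 771) - 94))*(-1/2459) = (-2497 + (1739 - 94))*(-1/2459) = (-2497 + 1645)*(-1/2459) = -852*(-1/2459) = 852/2459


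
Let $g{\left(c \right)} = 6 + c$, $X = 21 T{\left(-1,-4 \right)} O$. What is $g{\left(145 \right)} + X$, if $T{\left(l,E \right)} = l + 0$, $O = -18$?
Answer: $529$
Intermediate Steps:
$T{\left(l,E \right)} = l$
$X = 378$ ($X = 21 \left(-1\right) \left(-18\right) = \left(-21\right) \left(-18\right) = 378$)
$g{\left(145 \right)} + X = \left(6 + 145\right) + 378 = 151 + 378 = 529$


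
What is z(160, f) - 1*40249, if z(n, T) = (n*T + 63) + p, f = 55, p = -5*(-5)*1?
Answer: -31361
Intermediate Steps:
p = 25 (p = 25*1 = 25)
z(n, T) = 88 + T*n (z(n, T) = (n*T + 63) + 25 = (T*n + 63) + 25 = (63 + T*n) + 25 = 88 + T*n)
z(160, f) - 1*40249 = (88 + 55*160) - 1*40249 = (88 + 8800) - 40249 = 8888 - 40249 = -31361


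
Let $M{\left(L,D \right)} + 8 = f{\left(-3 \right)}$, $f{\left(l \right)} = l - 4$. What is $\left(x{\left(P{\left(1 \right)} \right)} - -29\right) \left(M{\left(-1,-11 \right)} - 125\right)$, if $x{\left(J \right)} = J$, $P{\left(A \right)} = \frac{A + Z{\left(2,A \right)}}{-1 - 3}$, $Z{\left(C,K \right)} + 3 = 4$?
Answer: $-3990$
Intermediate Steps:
$f{\left(l \right)} = -4 + l$ ($f{\left(l \right)} = l - 4 = -4 + l$)
$Z{\left(C,K \right)} = 1$ ($Z{\left(C,K \right)} = -3 + 4 = 1$)
$P{\left(A \right)} = - \frac{1}{4} - \frac{A}{4}$ ($P{\left(A \right)} = \frac{A + 1}{-1 - 3} = \frac{1 + A}{-4} = \left(1 + A\right) \left(- \frac{1}{4}\right) = - \frac{1}{4} - \frac{A}{4}$)
$M{\left(L,D \right)} = -15$ ($M{\left(L,D \right)} = -8 - 7 = -15$)
$\left(x{\left(P{\left(1 \right)} \right)} - -29\right) \left(M{\left(-1,-11 \right)} - 125\right) = \left(\left(- \frac{1}{4} - \frac{1}{4}\right) - -29\right) \left(-15 - 125\right) = \left(\left(- \frac{1}{4} - \frac{1}{4}\right) + 29\right) \left(-140\right) = \left(- \frac{1}{2} + 29\right) \left(-140\right) = \frac{57}{2} \left(-140\right) = -3990$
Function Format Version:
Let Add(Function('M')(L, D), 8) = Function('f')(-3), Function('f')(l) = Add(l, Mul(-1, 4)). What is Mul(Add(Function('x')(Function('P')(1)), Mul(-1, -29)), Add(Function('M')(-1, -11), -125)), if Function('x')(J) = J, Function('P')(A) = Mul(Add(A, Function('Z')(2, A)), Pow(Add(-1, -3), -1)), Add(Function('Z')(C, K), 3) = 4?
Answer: -3990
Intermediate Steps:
Function('f')(l) = Add(-4, l) (Function('f')(l) = Add(l, -4) = Add(-4, l))
Function('Z')(C, K) = 1 (Function('Z')(C, K) = Add(-3, 4) = 1)
Function('P')(A) = Add(Rational(-1, 4), Mul(Rational(-1, 4), A)) (Function('P')(A) = Mul(Add(A, 1), Pow(Add(-1, -3), -1)) = Mul(Add(1, A), Pow(-4, -1)) = Mul(Add(1, A), Rational(-1, 4)) = Add(Rational(-1, 4), Mul(Rational(-1, 4), A)))
Function('M')(L, D) = -15 (Function('M')(L, D) = Add(-8, Add(-4, -3)) = Add(-8, -7) = -15)
Mul(Add(Function('x')(Function('P')(1)), Mul(-1, -29)), Add(Function('M')(-1, -11), -125)) = Mul(Add(Add(Rational(-1, 4), Mul(Rational(-1, 4), 1)), Mul(-1, -29)), Add(-15, -125)) = Mul(Add(Add(Rational(-1, 4), Rational(-1, 4)), 29), -140) = Mul(Add(Rational(-1, 2), 29), -140) = Mul(Rational(57, 2), -140) = -3990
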